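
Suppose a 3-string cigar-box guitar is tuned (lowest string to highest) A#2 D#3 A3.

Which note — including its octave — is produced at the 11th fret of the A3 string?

Each fret is one semitone, so A3 + 11 = G#4.
(Equivalently spelled Ab4.)

G#4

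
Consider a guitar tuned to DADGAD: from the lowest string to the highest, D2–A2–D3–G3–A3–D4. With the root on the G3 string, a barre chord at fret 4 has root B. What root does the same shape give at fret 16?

B

Moving from fret 4 to fret 16 shifts the root by 12 semitones.
B up 12 semitones is B.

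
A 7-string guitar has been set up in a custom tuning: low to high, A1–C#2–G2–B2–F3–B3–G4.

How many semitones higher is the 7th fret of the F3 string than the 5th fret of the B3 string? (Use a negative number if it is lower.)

-4 semitones

F3 at fret 7 → C4 (MIDI 60); B3 at fret 5 → E4 (MIDI 64).
60 − 64 = -4, so the two pitches are 4 semitones apart.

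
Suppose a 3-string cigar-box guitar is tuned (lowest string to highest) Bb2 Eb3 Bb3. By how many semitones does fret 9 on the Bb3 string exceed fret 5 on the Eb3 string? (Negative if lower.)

Bb3 at fret 9 → G4 (MIDI 67); Eb3 at fret 5 → Ab3 (MIDI 56).
67 − 56 = 11, so the two pitches are 11 semitones apart.

11 semitones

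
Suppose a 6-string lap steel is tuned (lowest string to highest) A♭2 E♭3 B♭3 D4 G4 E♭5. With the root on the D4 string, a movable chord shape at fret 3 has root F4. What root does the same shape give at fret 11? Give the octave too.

Moving from fret 3 to fret 11 shifts the root by 8 semitones.
F4 up 8 semitones is D♭5.

D♭5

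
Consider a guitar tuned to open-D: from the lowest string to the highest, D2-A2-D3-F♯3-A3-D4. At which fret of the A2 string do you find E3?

7

E3 is 7 semitones above the open A2 (A–A#–B–C–C#–D–D#–E), so it sits at fret 7.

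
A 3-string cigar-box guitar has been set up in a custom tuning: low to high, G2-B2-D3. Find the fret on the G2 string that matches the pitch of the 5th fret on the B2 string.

Fret 5 on B2 is MIDI 47 + 5 = 52 (E3). On the G2 string (open MIDI 43), that pitch is 52 − 43 = fret 9.

9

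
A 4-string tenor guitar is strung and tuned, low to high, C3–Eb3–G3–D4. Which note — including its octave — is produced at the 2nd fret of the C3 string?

D3

The open C3 string plus 2 semitones: C–Db–D.
No B→C boundary is crossed, so the octave stays at 3.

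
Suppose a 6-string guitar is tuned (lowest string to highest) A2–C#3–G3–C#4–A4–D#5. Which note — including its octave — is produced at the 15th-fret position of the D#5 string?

D#5 is MIDI 75. Adding 15 gives 90, which is F#6.

F#6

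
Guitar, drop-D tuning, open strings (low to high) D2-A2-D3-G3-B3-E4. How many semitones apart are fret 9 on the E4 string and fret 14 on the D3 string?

E4 at fret 9 → C♯5 (MIDI 73); D3 at fret 14 → E4 (MIDI 64).
73 − 64 = 9, so the two pitches are 9 semitones apart, with C♯5 the higher.

9 semitones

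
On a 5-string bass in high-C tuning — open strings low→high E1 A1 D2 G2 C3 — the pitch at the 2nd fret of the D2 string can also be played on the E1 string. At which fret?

12

Fret 2 on D2 is MIDI 38 + 2 = 40 (E2). On the E1 string (open MIDI 28), that pitch is 40 − 28 = fret 12.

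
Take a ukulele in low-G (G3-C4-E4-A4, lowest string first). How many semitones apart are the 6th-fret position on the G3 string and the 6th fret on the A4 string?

14 semitones

G3 at fret 6 → C#4 (MIDI 61); A4 at fret 6 → D#5 (MIDI 75).
61 − 75 = -14, so the two pitches are 14 semitones apart, with D#5 the higher.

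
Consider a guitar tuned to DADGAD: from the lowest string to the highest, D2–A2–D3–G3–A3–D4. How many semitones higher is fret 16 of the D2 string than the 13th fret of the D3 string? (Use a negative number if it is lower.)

D2 at fret 16 → F#3 (MIDI 54); D3 at fret 13 → D#4 (MIDI 63).
54 − 63 = -9, so the two pitches are 9 semitones apart.

-9 semitones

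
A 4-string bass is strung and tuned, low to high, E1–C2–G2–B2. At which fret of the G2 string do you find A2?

2

A2 is 2 semitones above the open G2 (G–G#–A), so it sits at fret 2.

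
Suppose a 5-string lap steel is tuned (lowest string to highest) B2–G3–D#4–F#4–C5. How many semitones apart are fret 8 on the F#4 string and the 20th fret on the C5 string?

F#4 at fret 8 → D5 (MIDI 74); C5 at fret 20 → G#6 (MIDI 92).
74 − 92 = -18, so the two pitches are 18 semitones apart, with G#6 the higher.

18 semitones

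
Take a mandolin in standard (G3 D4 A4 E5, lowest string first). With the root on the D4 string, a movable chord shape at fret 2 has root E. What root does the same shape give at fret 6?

G♯

Moving from fret 2 to fret 6 shifts the root by 4 semitones.
E up 4 semitones is G♯.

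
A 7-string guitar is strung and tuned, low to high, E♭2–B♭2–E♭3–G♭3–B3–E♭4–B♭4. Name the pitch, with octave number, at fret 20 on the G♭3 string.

D5

Each fret is one semitone, so G♭3 + 20 = D5.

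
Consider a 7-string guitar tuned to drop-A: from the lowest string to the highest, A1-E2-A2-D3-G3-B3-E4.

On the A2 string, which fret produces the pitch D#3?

6

D#3 is 6 semitones above the open A2 (A–A#–B–C–C#–D–D#), so it sits at fret 6.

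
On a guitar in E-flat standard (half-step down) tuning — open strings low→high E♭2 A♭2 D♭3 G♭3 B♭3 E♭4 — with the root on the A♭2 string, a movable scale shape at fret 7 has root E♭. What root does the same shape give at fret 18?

D

Moving from fret 7 to fret 18 shifts the root by 11 semitones.
E♭ up 11 semitones is D.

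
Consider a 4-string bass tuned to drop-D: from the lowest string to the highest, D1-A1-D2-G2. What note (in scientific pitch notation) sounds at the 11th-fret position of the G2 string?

The open G2 string plus 11 semitones: G–G#–A–A#–…–E–F–F#.
The walk passes from B into C once, so the octave number goes from 2 to 3.
(Equivalently spelled G♭3.)

F♯3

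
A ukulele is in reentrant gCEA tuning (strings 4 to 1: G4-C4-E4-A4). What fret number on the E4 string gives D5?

10

D5 is 10 semitones above the open E4 (E–F–F#–G–…–C–C#–D), so it sits at fret 10.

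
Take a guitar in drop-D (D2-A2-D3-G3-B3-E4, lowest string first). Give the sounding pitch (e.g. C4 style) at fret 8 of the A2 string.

F3

The open A2 string plus 8 semitones: A–A#–B–C–C#–D–D#–E–F.
The walk passes from B into C once, so the octave number goes from 2 to 3.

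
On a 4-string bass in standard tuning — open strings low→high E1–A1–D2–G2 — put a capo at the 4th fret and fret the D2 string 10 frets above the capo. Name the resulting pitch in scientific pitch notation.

The capo raises the open D2 by 4 semitones to F♯2; fretting 10 more gives D2 + 4 + 10 = D2 + 14 semitones = E3.

E3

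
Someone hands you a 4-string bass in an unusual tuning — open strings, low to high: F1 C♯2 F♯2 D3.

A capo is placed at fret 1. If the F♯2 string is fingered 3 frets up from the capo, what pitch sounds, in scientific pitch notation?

A♯2

The capo raises the open F♯2 by 1 semitone to G2; fretting 3 more gives F♯2 + 1 + 3 = F♯2 + 4 semitones = A♯2.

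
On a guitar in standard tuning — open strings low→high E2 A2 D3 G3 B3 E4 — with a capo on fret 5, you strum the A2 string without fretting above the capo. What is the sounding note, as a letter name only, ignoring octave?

The capo raises the open A2 by 5 semitones to D3; fretting 0 more gives A2 + 5 + 0 = A2 + 5 semitones, landing on D.

D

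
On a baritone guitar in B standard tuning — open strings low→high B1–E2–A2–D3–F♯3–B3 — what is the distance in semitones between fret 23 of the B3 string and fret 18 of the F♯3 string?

B3 at fret 23 → A♯5 (MIDI 82); F♯3 at fret 18 → C5 (MIDI 72).
82 − 72 = 10, so the two pitches are 10 semitones apart, with A♯5 the higher.

10 semitones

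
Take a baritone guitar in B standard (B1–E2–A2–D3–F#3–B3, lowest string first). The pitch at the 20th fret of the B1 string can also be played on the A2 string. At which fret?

10

B1 at fret 20 is B1 + 20 semitones = G3.
The open A2 string is 10 semitones above the open B1, so the same pitch on the A2 string lies at fret 20 − 10 = 10.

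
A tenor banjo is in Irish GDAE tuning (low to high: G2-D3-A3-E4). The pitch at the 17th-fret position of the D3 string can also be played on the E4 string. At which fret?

D3 at fret 17 is D3 + 17 semitones = G4.
The open E4 string is 14 semitones above the open D3, so the same pitch on the E4 string lies at fret 17 − 14 = 3.

3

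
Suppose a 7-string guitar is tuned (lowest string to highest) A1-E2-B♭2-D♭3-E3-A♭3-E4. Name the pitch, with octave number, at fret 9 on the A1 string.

Each fret is one semitone, so A1 + 9 = G♭2.

G♭2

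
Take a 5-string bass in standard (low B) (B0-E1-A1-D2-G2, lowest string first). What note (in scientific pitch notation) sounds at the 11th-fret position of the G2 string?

F#3

G2 is MIDI 43. Adding 11 gives 54, which is F#3.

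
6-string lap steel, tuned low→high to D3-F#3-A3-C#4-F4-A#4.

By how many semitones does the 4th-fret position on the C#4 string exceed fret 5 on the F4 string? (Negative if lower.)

C#4 at fret 4 → F4 (MIDI 65); F4 at fret 5 → A#4 (MIDI 70).
65 − 70 = -5, so the two pitches are 5 semitones apart.

-5 semitones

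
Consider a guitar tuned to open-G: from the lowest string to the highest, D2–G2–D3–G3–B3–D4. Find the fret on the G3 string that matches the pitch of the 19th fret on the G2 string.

Fret 19 on G2 is MIDI 43 + 19 = 62 (D4). On the G3 string (open MIDI 55), that pitch is 62 − 55 = fret 7.

7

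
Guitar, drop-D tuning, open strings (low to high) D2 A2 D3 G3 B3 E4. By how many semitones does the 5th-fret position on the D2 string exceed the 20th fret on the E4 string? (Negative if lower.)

D2 at fret 5 → G2 (MIDI 43); E4 at fret 20 → C6 (MIDI 84).
43 − 84 = -41, so the two pitches are 41 semitones apart.

-41 semitones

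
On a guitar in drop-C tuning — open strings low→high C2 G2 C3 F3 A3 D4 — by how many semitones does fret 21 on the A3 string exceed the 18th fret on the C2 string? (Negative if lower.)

24 semitones

A3 at fret 21 → F♯5 (MIDI 78); C2 at fret 18 → F♯3 (MIDI 54).
78 − 54 = 24, so the two pitches are 24 semitones apart.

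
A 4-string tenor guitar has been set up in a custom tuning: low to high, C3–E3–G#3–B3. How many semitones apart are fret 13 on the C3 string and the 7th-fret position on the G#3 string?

2 semitones

C3 at fret 13 → C#4 (MIDI 61); G#3 at fret 7 → D#4 (MIDI 63).
61 − 63 = -2, so the two pitches are 2 semitones apart, with D#4 the higher.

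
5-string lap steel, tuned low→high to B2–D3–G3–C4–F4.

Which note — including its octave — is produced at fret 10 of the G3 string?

Each fret is one semitone, so G3 + 10 = F4.

F4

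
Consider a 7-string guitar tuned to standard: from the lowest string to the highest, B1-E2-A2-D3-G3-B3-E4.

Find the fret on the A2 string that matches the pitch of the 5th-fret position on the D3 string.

D3 at fret 5 is D3 + 5 semitones = G3.
The open A2 string is 5 semitones below the open D3, so the same pitch on the A2 string lies at fret 5 + 5 = 10.

10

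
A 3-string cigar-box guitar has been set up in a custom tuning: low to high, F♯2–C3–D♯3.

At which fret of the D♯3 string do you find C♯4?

10

C♯4 is 10 semitones above the open D♯3 (D#–E–F–F#–…–B–C–C#), so it sits at fret 10.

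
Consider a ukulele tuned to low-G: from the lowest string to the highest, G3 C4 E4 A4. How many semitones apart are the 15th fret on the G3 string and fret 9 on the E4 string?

3 semitones

G3 at fret 15 → A♯4 (MIDI 70); E4 at fret 9 → C♯5 (MIDI 73).
70 − 73 = -3, so the two pitches are 3 semitones apart, with C♯5 the higher.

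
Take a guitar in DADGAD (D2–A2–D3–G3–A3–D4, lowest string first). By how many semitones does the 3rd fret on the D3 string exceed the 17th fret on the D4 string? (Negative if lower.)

-26 semitones

D3 at fret 3 → F3 (MIDI 53); D4 at fret 17 → G5 (MIDI 79).
53 − 79 = -26, so the two pitches are 26 semitones apart.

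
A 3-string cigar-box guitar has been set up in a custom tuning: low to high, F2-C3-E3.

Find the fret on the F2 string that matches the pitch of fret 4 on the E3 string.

Fret 4 on E3 is MIDI 52 + 4 = 56 (Ab3). On the F2 string (open MIDI 41), that pitch is 56 − 41 = fret 15.

15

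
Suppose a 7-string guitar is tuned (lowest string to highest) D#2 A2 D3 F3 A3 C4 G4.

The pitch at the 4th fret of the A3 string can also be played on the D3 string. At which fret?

11

A3 at fret 4 is A3 + 4 semitones = C#4.
The open D3 string is 7 semitones below the open A3, so the same pitch on the D3 string lies at fret 4 + 7 = 11.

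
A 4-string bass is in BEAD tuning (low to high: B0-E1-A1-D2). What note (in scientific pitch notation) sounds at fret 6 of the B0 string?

The open B0 string plus 6 semitones: B–C–C#–D–D#–E–F.
The walk passes from B into C once, so the octave number goes from 0 to 1.

F1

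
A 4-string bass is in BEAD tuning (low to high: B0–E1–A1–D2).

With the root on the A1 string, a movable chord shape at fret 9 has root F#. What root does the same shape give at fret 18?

D#

Moving from fret 9 to fret 18 shifts the root by 9 semitones.
F# up 9 semitones is D#.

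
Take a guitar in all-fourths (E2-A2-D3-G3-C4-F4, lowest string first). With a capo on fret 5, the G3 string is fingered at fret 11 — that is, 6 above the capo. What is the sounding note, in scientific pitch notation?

F#4

The capo raises the open G3 by 5 semitones to C4; fretting 6 more gives G3 + 5 + 6 = G3 + 11 semitones = F#4.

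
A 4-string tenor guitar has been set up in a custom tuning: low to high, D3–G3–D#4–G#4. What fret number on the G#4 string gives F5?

9

F5 is 9 semitones above the open G#4 (G#–A–A#–B–C–C#–D–D#–E–F), so it sits at fret 9.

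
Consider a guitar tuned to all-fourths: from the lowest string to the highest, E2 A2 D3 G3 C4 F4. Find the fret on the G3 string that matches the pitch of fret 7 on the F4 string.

17

F4 at fret 7 is F4 + 7 semitones = C5.
The open G3 string is 10 semitones below the open F4, so the same pitch on the G3 string lies at fret 7 + 10 = 17.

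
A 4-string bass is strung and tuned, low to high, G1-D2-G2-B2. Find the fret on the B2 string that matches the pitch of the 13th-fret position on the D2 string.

D2 at fret 13 is D2 + 13 semitones = Eb3.
The open B2 string is 9 semitones above the open D2, so the same pitch on the B2 string lies at fret 13 − 9 = 4.

4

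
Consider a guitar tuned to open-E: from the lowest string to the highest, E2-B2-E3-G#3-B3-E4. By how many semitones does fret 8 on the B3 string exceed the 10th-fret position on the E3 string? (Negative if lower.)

B3 at fret 8 → G4 (MIDI 67); E3 at fret 10 → D4 (MIDI 62).
67 − 62 = 5, so the two pitches are 5 semitones apart.

5 semitones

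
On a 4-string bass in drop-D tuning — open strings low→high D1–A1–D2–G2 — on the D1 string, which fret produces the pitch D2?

D2 is 12 semitones above the open D1 (D–D#–E–F–…–C–C#–D), so it sits at fret 12.

12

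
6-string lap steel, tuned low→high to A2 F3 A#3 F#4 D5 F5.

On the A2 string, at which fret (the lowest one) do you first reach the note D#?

6

From A2, count semitones up the chromatic scale until reaching D#: A–A#–B–C–C#–D–D# — 6 steps.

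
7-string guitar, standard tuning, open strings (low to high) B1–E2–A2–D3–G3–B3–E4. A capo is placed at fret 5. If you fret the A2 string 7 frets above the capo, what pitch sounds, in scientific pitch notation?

A3

The capo raises the open A2 by 5 semitones to D3; fretting 7 more gives A2 + 5 + 7 = A2 + 12 semitones = A3.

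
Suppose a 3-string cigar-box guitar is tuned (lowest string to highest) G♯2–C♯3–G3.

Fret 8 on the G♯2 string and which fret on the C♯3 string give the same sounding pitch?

G♯2 at fret 8 is G♯2 + 8 semitones = E3.
The open C♯3 string is 5 semitones above the open G♯2, so the same pitch on the C♯3 string lies at fret 8 − 5 = 3.

3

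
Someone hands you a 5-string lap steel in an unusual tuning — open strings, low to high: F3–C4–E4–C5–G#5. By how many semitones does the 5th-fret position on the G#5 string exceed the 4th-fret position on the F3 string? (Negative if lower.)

G#5 at fret 5 → C#6 (MIDI 85); F3 at fret 4 → A3 (MIDI 57).
85 − 57 = 28, so the two pitches are 28 semitones apart.

28 semitones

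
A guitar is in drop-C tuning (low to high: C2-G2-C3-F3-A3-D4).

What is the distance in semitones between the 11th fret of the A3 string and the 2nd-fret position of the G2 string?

A3 at fret 11 → G#4 (MIDI 68); G2 at fret 2 → A2 (MIDI 45).
68 − 45 = 23, so the two pitches are 23 semitones apart, with G#4 the higher.

23 semitones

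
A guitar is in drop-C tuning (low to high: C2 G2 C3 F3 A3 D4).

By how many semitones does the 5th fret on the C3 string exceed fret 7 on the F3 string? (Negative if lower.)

C3 at fret 5 → F3 (MIDI 53); F3 at fret 7 → C4 (MIDI 60).
53 − 60 = -7, so the two pitches are 7 semitones apart.

-7 semitones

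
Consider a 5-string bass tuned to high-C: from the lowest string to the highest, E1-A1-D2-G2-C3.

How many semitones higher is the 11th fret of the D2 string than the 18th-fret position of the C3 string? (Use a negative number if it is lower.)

-17 semitones

D2 at fret 11 → C#3 (MIDI 49); C3 at fret 18 → F#4 (MIDI 66).
49 − 66 = -17, so the two pitches are 17 semitones apart.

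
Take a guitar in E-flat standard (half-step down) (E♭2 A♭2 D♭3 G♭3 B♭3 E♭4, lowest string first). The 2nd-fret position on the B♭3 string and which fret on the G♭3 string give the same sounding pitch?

B♭3 at fret 2 is B♭3 + 2 semitones = C4.
The open G♭3 string is 4 semitones below the open B♭3, so the same pitch on the G♭3 string lies at fret 2 + 4 = 6.

6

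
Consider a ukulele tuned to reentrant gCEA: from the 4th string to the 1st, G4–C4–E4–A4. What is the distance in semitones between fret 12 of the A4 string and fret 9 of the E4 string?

8 semitones

A4 at fret 12 → A5 (MIDI 81); E4 at fret 9 → C♯5 (MIDI 73).
81 − 73 = 8, so the two pitches are 8 semitones apart, with A5 the higher.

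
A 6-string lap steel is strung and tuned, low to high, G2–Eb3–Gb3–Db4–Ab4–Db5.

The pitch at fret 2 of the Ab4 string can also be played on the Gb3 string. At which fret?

16

Ab4 at fret 2 is Ab4 + 2 semitones = Bb4.
The open Gb3 string is 14 semitones below the open Ab4, so the same pitch on the Gb3 string lies at fret 2 + 14 = 16.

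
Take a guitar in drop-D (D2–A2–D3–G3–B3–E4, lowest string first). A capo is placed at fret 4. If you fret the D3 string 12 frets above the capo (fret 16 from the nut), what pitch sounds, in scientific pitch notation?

The capo raises the open D3 by 4 semitones to F♯3; fretting 12 more gives D3 + 4 + 12 = D3 + 16 semitones = F♯4.

F♯4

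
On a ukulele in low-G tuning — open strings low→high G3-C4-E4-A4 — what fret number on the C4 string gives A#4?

10

A#4 is 10 semitones above the open C4 (C–C#–D–D#–…–G#–A–A#), so it sits at fret 10.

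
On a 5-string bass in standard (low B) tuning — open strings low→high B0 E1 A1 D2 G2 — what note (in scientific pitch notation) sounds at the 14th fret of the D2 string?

E3

D2 is MIDI 38. Adding 14 gives 52, which is E3.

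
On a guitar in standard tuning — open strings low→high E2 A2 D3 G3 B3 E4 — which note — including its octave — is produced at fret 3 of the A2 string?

C3

Each fret is one semitone, so A2 + 3 = C3.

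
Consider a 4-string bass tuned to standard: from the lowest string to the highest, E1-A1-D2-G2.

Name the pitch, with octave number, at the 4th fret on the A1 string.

C♯2

A1 is MIDI 33. Adding 4 gives 37, which is C♯2.
(Equivalently spelled D♭2.)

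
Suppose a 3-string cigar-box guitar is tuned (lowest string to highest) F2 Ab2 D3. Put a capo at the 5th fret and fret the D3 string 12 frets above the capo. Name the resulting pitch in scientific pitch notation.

The capo raises the open D3 by 5 semitones to G3; fretting 12 more gives D3 + 5 + 12 = D3 + 17 semitones = G4.

G4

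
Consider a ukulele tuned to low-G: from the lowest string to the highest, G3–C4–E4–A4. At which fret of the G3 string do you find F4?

F4 is 10 semitones above the open G3 (G–G#–A–A#–…–D#–E–F), so it sits at fret 10.

10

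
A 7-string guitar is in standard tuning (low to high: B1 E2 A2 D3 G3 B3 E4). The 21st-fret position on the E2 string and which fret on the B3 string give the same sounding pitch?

2

E2 at fret 21 is E2 + 21 semitones = C#4.
The open B3 string is 19 semitones above the open E2, so the same pitch on the B3 string lies at fret 21 − 19 = 2.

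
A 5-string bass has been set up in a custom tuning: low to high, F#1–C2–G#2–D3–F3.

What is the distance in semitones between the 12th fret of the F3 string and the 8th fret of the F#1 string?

27 semitones

F3 at fret 12 → F4 (MIDI 65); F#1 at fret 8 → D2 (MIDI 38).
65 − 38 = 27, so the two pitches are 27 semitones apart, with F4 the higher.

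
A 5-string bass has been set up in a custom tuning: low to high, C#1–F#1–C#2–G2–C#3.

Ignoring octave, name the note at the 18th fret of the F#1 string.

C

F#1 is MIDI 30. Adding 18 gives 48; 48 mod 12 = 0, i.e. C.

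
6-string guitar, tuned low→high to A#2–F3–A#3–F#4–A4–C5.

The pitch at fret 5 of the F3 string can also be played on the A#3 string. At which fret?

0

Fret 5 on F3 is MIDI 53 + 5 = 58 (A#3). On the A#3 string (open MIDI 58), that pitch is 58 − 58 = fret 0.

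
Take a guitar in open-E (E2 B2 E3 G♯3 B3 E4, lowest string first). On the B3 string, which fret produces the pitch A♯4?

A♯4 is 11 semitones above the open B3 (B–C–C#–D–…–G#–A–A#), so it sits at fret 11.

11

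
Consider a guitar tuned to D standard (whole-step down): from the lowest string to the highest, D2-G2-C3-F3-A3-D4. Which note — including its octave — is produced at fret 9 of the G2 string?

E3

Each fret is one semitone, so G2 + 9 = E3.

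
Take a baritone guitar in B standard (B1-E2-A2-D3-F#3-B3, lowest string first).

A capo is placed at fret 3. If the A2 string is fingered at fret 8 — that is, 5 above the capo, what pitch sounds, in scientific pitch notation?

The capo raises the open A2 by 3 semitones to C3; fretting 5 more gives A2 + 3 + 5 = A2 + 8 semitones = F3.

F3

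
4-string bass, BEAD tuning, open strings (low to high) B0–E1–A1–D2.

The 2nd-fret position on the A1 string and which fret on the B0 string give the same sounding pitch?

A1 at fret 2 is A1 + 2 semitones = B1.
The open B0 string is 10 semitones below the open A1, so the same pitch on the B0 string lies at fret 2 + 10 = 12.

12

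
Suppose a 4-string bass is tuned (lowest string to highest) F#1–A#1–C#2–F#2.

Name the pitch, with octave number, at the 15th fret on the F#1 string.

A2

Each fret is one semitone, so F#1 + 15 = A2.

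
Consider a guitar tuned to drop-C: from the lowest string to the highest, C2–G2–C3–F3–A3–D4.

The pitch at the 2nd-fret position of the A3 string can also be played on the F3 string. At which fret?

A3 at fret 2 is A3 + 2 semitones = B3.
The open F3 string is 4 semitones below the open A3, so the same pitch on the F3 string lies at fret 2 + 4 = 6.

6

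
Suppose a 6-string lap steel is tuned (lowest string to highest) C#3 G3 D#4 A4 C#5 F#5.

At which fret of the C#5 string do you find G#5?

7

G#5 is 7 semitones above the open C#5 (C#–D–D#–E–F–F#–G–G#), so it sits at fret 7.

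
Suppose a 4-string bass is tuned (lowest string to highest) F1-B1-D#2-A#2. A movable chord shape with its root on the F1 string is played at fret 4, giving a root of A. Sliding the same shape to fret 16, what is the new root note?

A

Moving from fret 4 to fret 16 shifts the root by 12 semitones.
A up 12 semitones is A.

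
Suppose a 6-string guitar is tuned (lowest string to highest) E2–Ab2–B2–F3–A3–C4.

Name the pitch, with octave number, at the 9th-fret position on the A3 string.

Gb4

The open A3 string plus 9 semitones: A–Bb–B–C–Db–D–Eb–E–F–Gb.
The walk passes from B into C once, so the octave number goes from 3 to 4.
(Equivalently spelled F#4.)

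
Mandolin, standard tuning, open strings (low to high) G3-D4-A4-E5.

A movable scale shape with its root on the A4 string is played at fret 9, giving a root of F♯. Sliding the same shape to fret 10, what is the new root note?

Moving from fret 9 to fret 10 shifts the root by 1 semitone.
F♯ up 1 semitone is G.

G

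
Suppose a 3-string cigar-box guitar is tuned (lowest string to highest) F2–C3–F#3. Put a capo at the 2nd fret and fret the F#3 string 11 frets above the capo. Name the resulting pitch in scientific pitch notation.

The capo raises the open F#3 by 2 semitones to G#3; fretting 11 more gives F#3 + 2 + 11 = F#3 + 13 semitones = G4.

G4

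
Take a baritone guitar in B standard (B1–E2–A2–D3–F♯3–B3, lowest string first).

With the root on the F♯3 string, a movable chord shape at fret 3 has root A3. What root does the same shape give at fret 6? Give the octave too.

C4

Moving from fret 3 to fret 6 shifts the root by 3 semitones.
A3 up 3 semitones is C4.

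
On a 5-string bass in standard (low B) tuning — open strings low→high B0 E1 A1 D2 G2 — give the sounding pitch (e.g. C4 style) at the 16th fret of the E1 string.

G♯2

Each fret is one semitone, so E1 + 16 = G♯2.
(Equivalently spelled A♭2.)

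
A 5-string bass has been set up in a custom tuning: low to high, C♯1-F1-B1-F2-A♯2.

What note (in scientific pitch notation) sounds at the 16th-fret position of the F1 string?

A2

F1 is MIDI 29. Adding 16 gives 45, which is A2.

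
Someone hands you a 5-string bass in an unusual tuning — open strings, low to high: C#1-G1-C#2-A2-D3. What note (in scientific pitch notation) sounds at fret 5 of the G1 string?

G1 is MIDI 31. Adding 5 gives 36, which is C2.

C2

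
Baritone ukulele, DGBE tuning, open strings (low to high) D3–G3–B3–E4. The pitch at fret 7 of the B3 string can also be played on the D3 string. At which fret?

Fret 7 on B3 is MIDI 59 + 7 = 66 (F♯4). On the D3 string (open MIDI 50), that pitch is 66 − 50 = fret 16.

16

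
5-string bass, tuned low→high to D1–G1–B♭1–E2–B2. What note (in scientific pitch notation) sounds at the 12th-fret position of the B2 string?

Each fret is one semitone, so B2 + 12 = B3.

B3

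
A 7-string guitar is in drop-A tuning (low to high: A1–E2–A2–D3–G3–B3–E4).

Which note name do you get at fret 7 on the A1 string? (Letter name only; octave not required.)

The open A1 string plus 7 semitones: A–A#–B–C–C#–D–D#–E.

E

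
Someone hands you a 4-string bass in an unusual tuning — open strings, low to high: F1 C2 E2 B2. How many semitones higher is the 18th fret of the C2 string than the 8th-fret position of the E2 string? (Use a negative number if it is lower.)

6 semitones

C2 at fret 18 → F#3 (MIDI 54); E2 at fret 8 → C3 (MIDI 48).
54 − 48 = 6, so the two pitches are 6 semitones apart.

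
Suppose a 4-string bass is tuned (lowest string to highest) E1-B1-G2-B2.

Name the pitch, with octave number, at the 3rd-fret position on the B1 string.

D2

B1 is MIDI 35. Adding 3 gives 38, which is D2.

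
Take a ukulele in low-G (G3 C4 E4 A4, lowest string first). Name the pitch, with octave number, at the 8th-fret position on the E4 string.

The open E4 string plus 8 semitones: E–F–F#–G–G#–A–A#–B–C.
The walk passes from B into C once, so the octave number goes from 4 to 5.

C5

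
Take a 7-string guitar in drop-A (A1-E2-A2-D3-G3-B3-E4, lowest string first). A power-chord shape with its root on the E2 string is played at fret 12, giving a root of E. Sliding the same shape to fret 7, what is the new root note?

Moving from fret 12 to fret 7 shifts the root by -5 semitones.
E down 5 semitones is B.

B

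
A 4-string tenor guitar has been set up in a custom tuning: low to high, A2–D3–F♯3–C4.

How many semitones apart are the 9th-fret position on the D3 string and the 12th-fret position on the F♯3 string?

7 semitones

D3 at fret 9 → B3 (MIDI 59); F♯3 at fret 12 → F♯4 (MIDI 66).
59 − 66 = -7, so the two pitches are 7 semitones apart, with F♯4 the higher.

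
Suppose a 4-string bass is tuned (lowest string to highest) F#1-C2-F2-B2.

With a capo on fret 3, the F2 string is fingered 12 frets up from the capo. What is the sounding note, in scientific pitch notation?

G#3

The capo raises the open F2 by 3 semitones to G#2; fretting 12 more gives F2 + 3 + 12 = F2 + 15 semitones = G#3.
(Also written Ab.)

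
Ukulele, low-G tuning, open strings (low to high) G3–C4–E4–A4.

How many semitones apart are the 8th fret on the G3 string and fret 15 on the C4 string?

12 semitones

G3 at fret 8 → D#4 (MIDI 63); C4 at fret 15 → D#5 (MIDI 75).
63 − 75 = -12, so the two pitches are 12 semitones apart, with D#5 the higher.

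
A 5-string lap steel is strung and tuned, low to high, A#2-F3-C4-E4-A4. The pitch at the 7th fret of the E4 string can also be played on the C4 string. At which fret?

11

E4 at fret 7 is E4 + 7 semitones = B4.
The open C4 string is 4 semitones below the open E4, so the same pitch on the C4 string lies at fret 7 + 4 = 11.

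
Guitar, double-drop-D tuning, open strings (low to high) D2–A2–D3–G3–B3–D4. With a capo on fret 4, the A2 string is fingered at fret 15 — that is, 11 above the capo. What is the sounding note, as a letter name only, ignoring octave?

The capo raises the open A2 by 4 semitones to C#3; fretting 11 more gives A2 + 4 + 11 = A2 + 15 semitones, landing on C.

C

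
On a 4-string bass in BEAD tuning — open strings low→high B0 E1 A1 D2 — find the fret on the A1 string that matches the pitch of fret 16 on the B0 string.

Fret 16 on B0 is MIDI 23 + 16 = 39 (D#2). On the A1 string (open MIDI 33), that pitch is 39 − 33 = fret 6.

6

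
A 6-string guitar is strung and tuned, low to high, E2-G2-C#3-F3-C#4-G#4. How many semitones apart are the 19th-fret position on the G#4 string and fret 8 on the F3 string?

G#4 at fret 19 → D#6 (MIDI 87); F3 at fret 8 → C#4 (MIDI 61).
87 − 61 = 26, so the two pitches are 26 semitones apart, with D#6 the higher.

26 semitones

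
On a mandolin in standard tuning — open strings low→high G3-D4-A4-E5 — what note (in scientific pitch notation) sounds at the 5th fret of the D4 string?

Each fret is one semitone, so D4 + 5 = G4.

G4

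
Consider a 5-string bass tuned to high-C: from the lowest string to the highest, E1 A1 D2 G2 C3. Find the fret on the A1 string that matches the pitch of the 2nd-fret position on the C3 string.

17

Fret 2 on C3 is MIDI 48 + 2 = 50 (D3). On the A1 string (open MIDI 33), that pitch is 50 − 33 = fret 17.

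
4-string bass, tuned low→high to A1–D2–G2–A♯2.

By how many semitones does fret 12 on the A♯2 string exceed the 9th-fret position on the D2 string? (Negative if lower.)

11 semitones

A♯2 at fret 12 → A♯3 (MIDI 58); D2 at fret 9 → B2 (MIDI 47).
58 − 47 = 11, so the two pitches are 11 semitones apart.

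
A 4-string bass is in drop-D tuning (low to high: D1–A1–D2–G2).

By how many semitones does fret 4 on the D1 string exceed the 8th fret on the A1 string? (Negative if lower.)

-11 semitones

D1 at fret 4 → F♯1 (MIDI 30); A1 at fret 8 → F2 (MIDI 41).
30 − 41 = -11, so the two pitches are 11 semitones apart.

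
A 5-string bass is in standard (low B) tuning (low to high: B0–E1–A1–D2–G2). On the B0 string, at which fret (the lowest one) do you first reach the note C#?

From B0, count semitones up the chromatic scale until reaching C#: B–C–C# — 2 steps.

2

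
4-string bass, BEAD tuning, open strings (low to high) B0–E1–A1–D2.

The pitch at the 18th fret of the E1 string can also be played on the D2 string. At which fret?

8

Fret 18 on E1 is MIDI 28 + 18 = 46 (A#2). On the D2 string (open MIDI 38), that pitch is 46 − 38 = fret 8.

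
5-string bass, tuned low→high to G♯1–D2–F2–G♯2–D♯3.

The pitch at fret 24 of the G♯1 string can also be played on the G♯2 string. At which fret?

12

G♯1 at fret 24 is G♯1 + 24 semitones = G♯3.
The open G♯2 string is 12 semitones above the open G♯1, so the same pitch on the G♯2 string lies at fret 24 − 12 = 12.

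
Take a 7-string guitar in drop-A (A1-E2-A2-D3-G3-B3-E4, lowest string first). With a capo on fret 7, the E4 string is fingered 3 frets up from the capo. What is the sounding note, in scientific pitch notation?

The capo raises the open E4 by 7 semitones to B4; fretting 3 more gives E4 + 7 + 3 = E4 + 10 semitones = D5.

D5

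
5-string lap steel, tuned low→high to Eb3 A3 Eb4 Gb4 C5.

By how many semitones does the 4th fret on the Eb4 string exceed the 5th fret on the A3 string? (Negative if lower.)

Eb4 at fret 4 → G4 (MIDI 67); A3 at fret 5 → D4 (MIDI 62).
67 − 62 = 5, so the two pitches are 5 semitones apart.

5 semitones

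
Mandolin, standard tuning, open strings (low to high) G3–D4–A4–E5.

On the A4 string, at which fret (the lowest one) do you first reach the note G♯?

11

From A4, count semitones up the chromatic scale until reaching G♯: A–A#–B–C–…–F#–G–G# — 11 steps.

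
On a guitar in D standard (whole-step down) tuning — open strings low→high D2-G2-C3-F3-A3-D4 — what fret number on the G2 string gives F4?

F4 is 22 semitones above the open G2 (G–G#–A–A#–…–D#–E–F), so it sits at fret 22.

22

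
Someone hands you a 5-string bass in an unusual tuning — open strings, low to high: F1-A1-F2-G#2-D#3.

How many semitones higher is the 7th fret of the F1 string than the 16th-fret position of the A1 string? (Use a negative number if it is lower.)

-13 semitones

F1 at fret 7 → C2 (MIDI 36); A1 at fret 16 → C#3 (MIDI 49).
36 − 49 = -13, so the two pitches are 13 semitones apart.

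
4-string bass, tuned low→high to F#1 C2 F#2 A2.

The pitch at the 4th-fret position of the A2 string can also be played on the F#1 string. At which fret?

19

A2 at fret 4 is A2 + 4 semitones = C#3.
The open F#1 string is 15 semitones below the open A2, so the same pitch on the F#1 string lies at fret 4 + 15 = 19.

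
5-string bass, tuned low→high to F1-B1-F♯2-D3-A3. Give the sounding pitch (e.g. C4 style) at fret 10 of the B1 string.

A2

Each fret is one semitone, so B1 + 10 = A2.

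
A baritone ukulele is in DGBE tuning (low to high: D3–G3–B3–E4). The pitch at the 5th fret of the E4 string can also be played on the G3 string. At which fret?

14

Fret 5 on E4 is MIDI 64 + 5 = 69 (A4). On the G3 string (open MIDI 55), that pitch is 69 − 55 = fret 14.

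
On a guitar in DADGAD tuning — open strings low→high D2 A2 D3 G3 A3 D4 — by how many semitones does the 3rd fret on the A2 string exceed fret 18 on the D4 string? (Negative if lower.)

A2 at fret 3 → C3 (MIDI 48); D4 at fret 18 → G#5 (MIDI 80).
48 − 80 = -32, so the two pitches are 32 semitones apart.

-32 semitones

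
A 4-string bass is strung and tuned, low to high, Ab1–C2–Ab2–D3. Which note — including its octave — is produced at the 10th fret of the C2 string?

Bb2

Each fret is one semitone, so C2 + 10 = Bb2.
(Equivalently spelled A#2.)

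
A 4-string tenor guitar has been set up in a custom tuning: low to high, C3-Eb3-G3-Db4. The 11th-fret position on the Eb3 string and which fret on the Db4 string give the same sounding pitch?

1

Fret 11 on Eb3 is MIDI 51 + 11 = 62 (D4). On the Db4 string (open MIDI 61), that pitch is 62 − 61 = fret 1.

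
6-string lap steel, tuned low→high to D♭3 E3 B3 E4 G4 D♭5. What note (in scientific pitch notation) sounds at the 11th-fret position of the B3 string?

B♭4

The open B3 string plus 11 semitones: B–C–Db–D–…–Ab–A–Bb.
The walk passes from B into C once, so the octave number goes from 3 to 4.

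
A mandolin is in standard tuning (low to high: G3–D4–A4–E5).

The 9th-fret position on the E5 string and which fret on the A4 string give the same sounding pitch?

E5 at fret 9 is E5 + 9 semitones = C#6.
The open A4 string is 7 semitones below the open E5, so the same pitch on the A4 string lies at fret 9 + 7 = 16.

16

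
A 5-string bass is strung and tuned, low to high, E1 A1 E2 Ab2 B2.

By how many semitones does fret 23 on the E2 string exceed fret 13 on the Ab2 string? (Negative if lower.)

E2 at fret 23 → Eb4 (MIDI 63); Ab2 at fret 13 → A3 (MIDI 57).
63 − 57 = 6, so the two pitches are 6 semitones apart.

6 semitones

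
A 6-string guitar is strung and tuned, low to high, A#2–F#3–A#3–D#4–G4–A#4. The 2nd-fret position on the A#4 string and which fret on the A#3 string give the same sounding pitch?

Fret 2 on A#4 is MIDI 70 + 2 = 72 (C5). On the A#3 string (open MIDI 58), that pitch is 72 − 58 = fret 14.

14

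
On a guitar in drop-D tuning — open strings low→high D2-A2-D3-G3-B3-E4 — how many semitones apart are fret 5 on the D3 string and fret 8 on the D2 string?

9 semitones

D3 at fret 5 → G3 (MIDI 55); D2 at fret 8 → A#2 (MIDI 46).
55 − 46 = 9, so the two pitches are 9 semitones apart, with G3 the higher.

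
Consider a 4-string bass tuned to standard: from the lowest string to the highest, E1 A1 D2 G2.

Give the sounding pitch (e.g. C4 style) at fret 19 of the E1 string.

E1 is MIDI 28. Adding 19 gives 47, which is B2.

B2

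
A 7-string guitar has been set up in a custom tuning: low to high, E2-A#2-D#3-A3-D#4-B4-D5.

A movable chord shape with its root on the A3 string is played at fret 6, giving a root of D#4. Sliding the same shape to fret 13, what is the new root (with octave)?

A#4

Moving from fret 6 to fret 13 shifts the root by 7 semitones.
D#4 up 7 semitones is A#4.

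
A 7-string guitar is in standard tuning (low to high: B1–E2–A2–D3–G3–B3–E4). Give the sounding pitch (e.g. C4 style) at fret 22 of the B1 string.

A3

Each fret is one semitone, so B1 + 22 = A3.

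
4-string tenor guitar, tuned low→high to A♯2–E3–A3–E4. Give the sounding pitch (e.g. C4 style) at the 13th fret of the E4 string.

Each fret is one semitone, so E4 + 13 = F5.

F5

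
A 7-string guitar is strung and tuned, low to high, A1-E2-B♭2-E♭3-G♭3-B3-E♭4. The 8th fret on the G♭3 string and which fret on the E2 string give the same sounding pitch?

22

G♭3 at fret 8 is G♭3 + 8 semitones = D4.
The open E2 string is 14 semitones below the open G♭3, so the same pitch on the E2 string lies at fret 8 + 14 = 22.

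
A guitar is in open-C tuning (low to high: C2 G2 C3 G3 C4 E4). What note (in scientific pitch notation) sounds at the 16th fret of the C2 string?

The open C2 string plus 16 semitones: C–C#–D–D#–…–D–D#–E.
The walk passes from B into C once, so the octave number goes from 2 to 3.

E3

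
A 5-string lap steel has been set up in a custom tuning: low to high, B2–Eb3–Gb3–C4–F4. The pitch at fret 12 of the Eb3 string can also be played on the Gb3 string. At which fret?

9

Eb3 at fret 12 is Eb3 + 12 semitones = Eb4.
The open Gb3 string is 3 semitones above the open Eb3, so the same pitch on the Gb3 string lies at fret 12 − 3 = 9.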